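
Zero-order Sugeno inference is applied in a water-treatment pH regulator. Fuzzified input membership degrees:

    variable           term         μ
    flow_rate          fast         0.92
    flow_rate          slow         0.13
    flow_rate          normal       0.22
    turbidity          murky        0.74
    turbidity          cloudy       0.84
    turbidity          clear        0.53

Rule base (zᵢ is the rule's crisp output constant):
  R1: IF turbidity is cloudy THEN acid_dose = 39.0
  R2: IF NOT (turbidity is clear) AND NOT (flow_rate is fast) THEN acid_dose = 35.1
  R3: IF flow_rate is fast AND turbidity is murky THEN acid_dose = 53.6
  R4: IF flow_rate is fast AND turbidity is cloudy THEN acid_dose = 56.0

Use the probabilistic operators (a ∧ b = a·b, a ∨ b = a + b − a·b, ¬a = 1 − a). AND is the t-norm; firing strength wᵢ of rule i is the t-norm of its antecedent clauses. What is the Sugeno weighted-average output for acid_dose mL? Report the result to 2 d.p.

R1 (z=39.0): cloudy=0.84 → w = 0.8400
R2 (z=35.1): ¬clear=1−0.53=0.47, ¬fast=1−0.92=0.08; AND[a·b] → w = 0.0376
R3 (z=53.6): fast=0.92, murky=0.74; AND[a·b] → w = 0.6808
R4 (z=56.0): fast=0.92, cloudy=0.84; AND[a·b] → w = 0.7728
Weighted average = (0.8400·39.0 + 0.0376·35.1 + 0.6808·53.6 + 0.7728·56.0) / (0.8400 + 0.0376 + 0.6808 + 0.7728)
  = 113.8474 / 2.3312 = 48.84

48.84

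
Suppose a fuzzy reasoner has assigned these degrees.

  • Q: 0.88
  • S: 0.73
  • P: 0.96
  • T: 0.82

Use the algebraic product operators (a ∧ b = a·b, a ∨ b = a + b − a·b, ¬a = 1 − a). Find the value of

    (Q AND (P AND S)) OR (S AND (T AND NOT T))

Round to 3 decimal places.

P AND S = a·b on (0.9600, 0.7300) = 0.7008
Q AND (P AND S) = a·b on (0.8800, 0.7008) = 0.6167
NOT T = 1 − 0.8200 = 0.1800
T AND NOT T = a·b on (0.8200, 0.1800) = 0.1476
S AND (T AND NOT T) = a·b on (0.7300, 0.1476) = 0.1077
(Q AND (P AND S)) OR (S AND (T AND NOT T)) = a + b − a·b on (0.6167, 0.1077) = 0.6580

0.658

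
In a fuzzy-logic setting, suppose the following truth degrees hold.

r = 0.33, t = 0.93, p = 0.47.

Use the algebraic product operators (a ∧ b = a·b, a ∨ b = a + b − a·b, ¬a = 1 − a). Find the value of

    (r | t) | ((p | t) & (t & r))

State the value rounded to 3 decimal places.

0.967

r | t = a + b − a·b on (0.3300, 0.9300) = 0.9531
p | t = a + b − a·b on (0.4700, 0.9300) = 0.9629
t & r = a·b on (0.9300, 0.3300) = 0.3069
(p | t) & (t & r) = a·b on (0.9629, 0.3069) = 0.2955
(r | t) | ((p | t) & (t & r)) = a + b − a·b on (0.9531, 0.2955) = 0.9670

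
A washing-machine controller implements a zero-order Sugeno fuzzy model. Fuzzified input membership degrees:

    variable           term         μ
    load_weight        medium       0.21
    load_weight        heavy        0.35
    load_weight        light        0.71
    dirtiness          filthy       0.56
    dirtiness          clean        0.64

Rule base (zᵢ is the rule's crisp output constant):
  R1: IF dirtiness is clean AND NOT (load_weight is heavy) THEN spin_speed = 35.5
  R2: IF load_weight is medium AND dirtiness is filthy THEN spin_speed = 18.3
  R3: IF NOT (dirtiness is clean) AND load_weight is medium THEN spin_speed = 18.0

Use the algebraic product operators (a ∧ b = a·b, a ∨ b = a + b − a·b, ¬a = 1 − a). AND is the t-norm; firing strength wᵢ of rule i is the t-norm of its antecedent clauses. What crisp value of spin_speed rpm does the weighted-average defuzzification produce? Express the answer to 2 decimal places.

30.01

R1 (z=35.5): clean=0.64, ¬heavy=1−0.35=0.65; AND[a·b] → w = 0.4160
R2 (z=18.3): medium=0.21, filthy=0.56; AND[a·b] → w = 0.1176
R3 (z=18.0): ¬clean=1−0.64=0.36, medium=0.21; AND[a·b] → w = 0.0756
Weighted average = (0.4160·35.5 + 0.1176·18.3 + 0.0756·18.0) / (0.4160 + 0.1176 + 0.0756)
  = 18.2809 / 0.6092 = 30.01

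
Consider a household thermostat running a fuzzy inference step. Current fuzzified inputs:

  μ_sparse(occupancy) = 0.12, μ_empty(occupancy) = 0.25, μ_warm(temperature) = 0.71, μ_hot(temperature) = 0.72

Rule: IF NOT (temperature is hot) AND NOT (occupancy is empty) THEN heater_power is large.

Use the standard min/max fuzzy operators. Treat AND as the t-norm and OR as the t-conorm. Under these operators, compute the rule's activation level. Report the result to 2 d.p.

0.28

firing strength: ¬hot=1−0.72=0.28, ¬empty=1−0.25=0.75; AND[min(a, b)] → w = 0.28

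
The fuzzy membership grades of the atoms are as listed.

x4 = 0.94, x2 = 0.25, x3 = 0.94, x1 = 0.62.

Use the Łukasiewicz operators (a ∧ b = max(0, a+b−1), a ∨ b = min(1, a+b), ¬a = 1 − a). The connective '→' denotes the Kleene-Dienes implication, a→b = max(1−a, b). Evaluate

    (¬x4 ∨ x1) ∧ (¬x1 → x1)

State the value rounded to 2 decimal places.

0.30

¬x4 = 1 − 0.94 = 0.06
¬x4 ∨ x1 = min(1, a+b) on (0.06, 0.62) = 0.68
¬x1 = 1 − 0.62 = 0.38
¬x1 → x1  [Kleene-Dienes: max(1−a, b)] with a=0.38, b=0.62 → 0.62
(¬x4 ∨ x1) ∧ (¬x1 → x1) = max(0, a+b−1) on (0.68, 0.62) = 0.30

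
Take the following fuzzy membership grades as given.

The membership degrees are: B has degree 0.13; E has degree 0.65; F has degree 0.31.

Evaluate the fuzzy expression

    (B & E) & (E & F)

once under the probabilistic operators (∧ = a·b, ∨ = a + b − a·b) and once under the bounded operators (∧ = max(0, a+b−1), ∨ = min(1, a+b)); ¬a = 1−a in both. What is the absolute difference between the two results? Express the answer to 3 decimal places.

0.017

Under probabilistic:
  B & E = a·b on (0.1300, 0.6500) = 0.0845
  E & F = a·b on (0.6500, 0.3100) = 0.2015
  (B & E) & (E & F) = a·b on (0.0845, 0.2015) = 0.0170
  → value = 0.0170
Under bounded:
  B & E = max(0, a+b−1) on (0.13, 0.65) = 0.00
  E & F = max(0, a+b−1) on (0.65, 0.31) = 0.00
  (B & E) & (E & F) = max(0, a+b−1) on (0.00, 0.00) = 0.00
  → value = 0.0000
|0.0170 − 0.0000| = 0.017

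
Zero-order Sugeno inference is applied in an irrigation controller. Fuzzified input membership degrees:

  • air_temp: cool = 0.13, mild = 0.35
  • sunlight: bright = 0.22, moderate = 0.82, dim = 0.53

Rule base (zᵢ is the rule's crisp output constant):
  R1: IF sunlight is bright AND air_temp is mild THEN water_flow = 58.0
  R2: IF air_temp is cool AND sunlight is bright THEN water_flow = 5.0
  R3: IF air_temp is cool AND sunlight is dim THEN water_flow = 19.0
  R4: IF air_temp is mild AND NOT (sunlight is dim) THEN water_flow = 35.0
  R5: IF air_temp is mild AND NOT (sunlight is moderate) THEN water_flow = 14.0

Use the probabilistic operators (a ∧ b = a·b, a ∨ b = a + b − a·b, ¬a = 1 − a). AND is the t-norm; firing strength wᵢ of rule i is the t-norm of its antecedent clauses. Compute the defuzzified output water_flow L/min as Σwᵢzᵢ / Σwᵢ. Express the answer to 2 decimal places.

R1 (z=58.0): bright=0.22, mild=0.35; AND[a·b] → w = 0.0770
R2 (z=5.0): cool=0.13, bright=0.22; AND[a·b] → w = 0.0286
R3 (z=19.0): cool=0.13, dim=0.53; AND[a·b] → w = 0.0689
R4 (z=35.0): mild=0.35, ¬dim=1−0.53=0.47; AND[a·b] → w = 0.1645
R5 (z=14.0): mild=0.35, ¬moderate=1−0.82=0.18; AND[a·b] → w = 0.0630
Weighted average = (0.0770·58.0 + 0.0286·5.0 + 0.0689·19.0 + 0.1645·35.0 + 0.0630·14.0) / (0.0770 + 0.0286 + 0.0689 + 0.1645 + 0.0630)
  = 12.5576 / 0.4020 = 31.24

31.24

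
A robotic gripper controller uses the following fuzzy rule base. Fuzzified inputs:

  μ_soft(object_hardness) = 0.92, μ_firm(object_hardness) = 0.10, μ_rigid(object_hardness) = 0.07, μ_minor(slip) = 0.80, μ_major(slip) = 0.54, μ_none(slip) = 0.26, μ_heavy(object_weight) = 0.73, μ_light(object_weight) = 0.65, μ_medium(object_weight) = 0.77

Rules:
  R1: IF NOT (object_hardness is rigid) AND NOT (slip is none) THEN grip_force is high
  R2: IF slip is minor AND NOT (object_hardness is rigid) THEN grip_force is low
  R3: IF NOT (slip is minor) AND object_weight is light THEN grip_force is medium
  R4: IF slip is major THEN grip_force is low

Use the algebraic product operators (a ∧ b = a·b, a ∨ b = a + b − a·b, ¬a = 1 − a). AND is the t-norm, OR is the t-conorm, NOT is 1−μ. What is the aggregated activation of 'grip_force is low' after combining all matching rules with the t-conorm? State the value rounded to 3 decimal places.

R1: ¬rigid=1−0.07=0.93, ¬none=1−0.26=0.74; AND[a·b] → w = 0.6882
R2: minor=0.80, ¬rigid=1−0.07=0.93; AND[a·b] → w = 0.7440
R3: ¬minor=1−0.80=0.20, light=0.65; AND[a·b] → w = 0.1300
R4: major=0.54 → w = 0.5400
Rules with consequent 'low': {R2, R4} → strengths 0.7440, 0.5400
Aggregate via t-conorm [a + b − a·b]: 0.8822

0.882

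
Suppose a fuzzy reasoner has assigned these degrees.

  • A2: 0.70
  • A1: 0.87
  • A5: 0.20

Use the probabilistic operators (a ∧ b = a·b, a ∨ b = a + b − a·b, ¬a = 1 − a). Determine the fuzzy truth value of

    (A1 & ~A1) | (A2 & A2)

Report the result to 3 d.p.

~A1 = 1 − 0.8700 = 0.1300
A1 & ~A1 = a·b on (0.8700, 0.1300) = 0.1131
A2 & A2 = a·b on (0.7000, 0.7000) = 0.4900
(A1 & ~A1) | (A2 & A2) = a + b − a·b on (0.1131, 0.4900) = 0.5477

0.548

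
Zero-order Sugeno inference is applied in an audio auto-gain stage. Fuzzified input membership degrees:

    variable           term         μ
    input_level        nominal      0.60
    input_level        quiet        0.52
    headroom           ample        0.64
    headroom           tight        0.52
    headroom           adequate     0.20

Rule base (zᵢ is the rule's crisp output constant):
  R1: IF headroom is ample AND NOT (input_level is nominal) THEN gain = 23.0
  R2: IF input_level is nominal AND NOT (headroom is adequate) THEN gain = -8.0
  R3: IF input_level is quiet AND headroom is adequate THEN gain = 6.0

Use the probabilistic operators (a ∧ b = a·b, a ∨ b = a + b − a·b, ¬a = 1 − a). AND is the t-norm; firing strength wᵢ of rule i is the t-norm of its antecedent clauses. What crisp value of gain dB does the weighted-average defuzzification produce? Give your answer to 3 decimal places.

R1 (z=23.0): ample=0.64, ¬nominal=1−0.60=0.40; AND[a·b] → w = 0.2560
R2 (z=-8.0): nominal=0.60, ¬adequate=1−0.20=0.80; AND[a·b] → w = 0.4800
R3 (z=6.0): quiet=0.52, adequate=0.20; AND[a·b] → w = 0.1040
Weighted average = (0.2560·23.0 + 0.4800·-8.0 + 0.1040·6.0) / (0.2560 + 0.4800 + 0.1040)
  = 2.6720 / 0.8400 = 3.181

3.181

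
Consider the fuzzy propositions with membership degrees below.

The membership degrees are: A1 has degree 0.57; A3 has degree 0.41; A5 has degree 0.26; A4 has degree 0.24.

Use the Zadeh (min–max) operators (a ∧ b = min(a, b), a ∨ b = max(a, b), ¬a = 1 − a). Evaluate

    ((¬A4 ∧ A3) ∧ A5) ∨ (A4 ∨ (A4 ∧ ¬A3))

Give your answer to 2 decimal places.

¬A4 = 1 − 0.24 = 0.76
¬A4 ∧ A3 = min(a, b) on (0.76, 0.41) = 0.41
(¬A4 ∧ A3) ∧ A5 = min(a, b) on (0.41, 0.26) = 0.26
¬A3 = 1 − 0.41 = 0.59
A4 ∧ ¬A3 = min(a, b) on (0.24, 0.59) = 0.24
A4 ∨ (A4 ∧ ¬A3) = max(a, b) on (0.24, 0.24) = 0.24
((¬A4 ∧ A3) ∧ A5) ∨ (A4 ∨ (A4 ∧ ¬A3)) = max(a, b) on (0.26, 0.24) = 0.26

0.26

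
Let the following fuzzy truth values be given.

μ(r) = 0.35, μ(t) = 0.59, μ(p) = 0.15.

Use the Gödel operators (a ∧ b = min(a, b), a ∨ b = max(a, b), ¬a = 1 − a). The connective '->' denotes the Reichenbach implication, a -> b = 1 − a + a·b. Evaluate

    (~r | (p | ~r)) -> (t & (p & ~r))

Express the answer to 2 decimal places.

~r = 1 − 0.35 = 0.65
~r = 1 − 0.35 = 0.65
p | ~r = max(a, b) on (0.15, 0.65) = 0.65
~r | (p | ~r) = max(a, b) on (0.65, 0.65) = 0.65
~r = 1 − 0.35 = 0.65
p & ~r = min(a, b) on (0.15, 0.65) = 0.15
t & (p & ~r) = min(a, b) on (0.59, 0.15) = 0.15
(~r | (p | ~r)) -> (t & (p & ~r))  [Reichenbach: 1 − a + a·b] with a=0.65, b=0.15 → 0.45

0.45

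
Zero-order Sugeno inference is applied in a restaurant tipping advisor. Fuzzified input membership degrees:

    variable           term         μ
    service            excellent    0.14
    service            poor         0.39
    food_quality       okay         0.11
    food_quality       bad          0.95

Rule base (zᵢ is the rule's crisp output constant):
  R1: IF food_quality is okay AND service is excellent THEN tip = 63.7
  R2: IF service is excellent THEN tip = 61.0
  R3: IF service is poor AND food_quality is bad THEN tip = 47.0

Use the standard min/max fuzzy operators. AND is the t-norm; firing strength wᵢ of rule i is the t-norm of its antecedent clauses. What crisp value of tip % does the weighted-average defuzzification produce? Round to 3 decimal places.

52.933

R1 (z=63.7): okay=0.11, excellent=0.14; AND[min(a, b)] → w = 0.11
R2 (z=61.0): excellent=0.14 → w = 0.14
R3 (z=47.0): poor=0.39, bad=0.95; AND[min(a, b)] → w = 0.39
Weighted average = (0.11·63.7 + 0.14·61.0 + 0.39·47.0) / (0.11 + 0.14 + 0.39)
  = 33.8770 / 0.6400 = 52.933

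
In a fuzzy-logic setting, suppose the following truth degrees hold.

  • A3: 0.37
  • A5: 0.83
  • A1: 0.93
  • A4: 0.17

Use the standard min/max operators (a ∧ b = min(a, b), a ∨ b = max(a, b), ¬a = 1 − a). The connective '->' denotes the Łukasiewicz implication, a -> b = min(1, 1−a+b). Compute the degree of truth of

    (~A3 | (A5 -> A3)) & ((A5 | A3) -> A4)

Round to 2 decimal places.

0.34

~A3 = 1 − 0.37 = 0.63
A5 -> A3  [Łukasiewicz: min(1, 1−a+b)] with a=0.83, b=0.37 → 0.54
~A3 | (A5 -> A3) = max(a, b) on (0.63, 0.54) = 0.63
A5 | A3 = max(a, b) on (0.83, 0.37) = 0.83
(A5 | A3) -> A4  [Łukasiewicz: min(1, 1−a+b)] with a=0.83, b=0.17 → 0.34
(~A3 | (A5 -> A3)) & ((A5 | A3) -> A4) = min(a, b) on (0.63, 0.34) = 0.34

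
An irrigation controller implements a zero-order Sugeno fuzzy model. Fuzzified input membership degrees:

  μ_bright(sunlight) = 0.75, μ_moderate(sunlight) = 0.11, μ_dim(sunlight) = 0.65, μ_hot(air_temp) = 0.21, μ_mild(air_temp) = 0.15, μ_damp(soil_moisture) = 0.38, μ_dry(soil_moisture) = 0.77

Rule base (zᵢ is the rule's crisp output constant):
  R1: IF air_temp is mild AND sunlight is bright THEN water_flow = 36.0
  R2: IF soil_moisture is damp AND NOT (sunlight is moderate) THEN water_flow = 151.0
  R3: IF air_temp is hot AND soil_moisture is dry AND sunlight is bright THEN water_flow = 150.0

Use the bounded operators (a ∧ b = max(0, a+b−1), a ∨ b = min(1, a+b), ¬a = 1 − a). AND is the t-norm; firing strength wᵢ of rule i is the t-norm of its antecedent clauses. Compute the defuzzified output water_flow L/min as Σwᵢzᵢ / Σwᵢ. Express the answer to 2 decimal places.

151.00

R1 (z=36.0): mild=0.15, bright=0.75; AND[max(0, a+b−1)] → w = 0.00
R2 (z=151.0): damp=0.38, ¬moderate=1−0.11=0.89; AND[max(0, a+b−1)] → w = 0.27
R3 (z=150.0): hot=0.21, dry=0.77, bright=0.75; AND[max(0, a+b−1)] → w = 0.00
Weighted average = (0.00·36.0 + 0.27·151.0 + 0.00·150.0) / (0.00 + 0.27 + 0.00)
  = 40.7700 / 0.2700 = 151.00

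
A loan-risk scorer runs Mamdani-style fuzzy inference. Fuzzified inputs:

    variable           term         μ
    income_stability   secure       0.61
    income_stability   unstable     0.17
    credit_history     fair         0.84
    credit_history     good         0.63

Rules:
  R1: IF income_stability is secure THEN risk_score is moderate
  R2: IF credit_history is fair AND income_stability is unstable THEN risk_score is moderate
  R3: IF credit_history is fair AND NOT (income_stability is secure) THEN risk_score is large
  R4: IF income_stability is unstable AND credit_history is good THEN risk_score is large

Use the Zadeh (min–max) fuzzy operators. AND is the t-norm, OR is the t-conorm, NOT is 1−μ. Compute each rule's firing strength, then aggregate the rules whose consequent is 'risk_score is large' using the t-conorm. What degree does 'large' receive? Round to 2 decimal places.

0.39

R1: secure=0.61 → w = 0.61
R2: fair=0.84, unstable=0.17; AND[min(a, b)] → w = 0.17
R3: fair=0.84, ¬secure=1−0.61=0.39; AND[min(a, b)] → w = 0.39
R4: unstable=0.17, good=0.63; AND[min(a, b)] → w = 0.17
Rules with consequent 'large': {R3, R4} → strengths 0.39, 0.17
Aggregate via t-conorm [max(a, b)]: 0.39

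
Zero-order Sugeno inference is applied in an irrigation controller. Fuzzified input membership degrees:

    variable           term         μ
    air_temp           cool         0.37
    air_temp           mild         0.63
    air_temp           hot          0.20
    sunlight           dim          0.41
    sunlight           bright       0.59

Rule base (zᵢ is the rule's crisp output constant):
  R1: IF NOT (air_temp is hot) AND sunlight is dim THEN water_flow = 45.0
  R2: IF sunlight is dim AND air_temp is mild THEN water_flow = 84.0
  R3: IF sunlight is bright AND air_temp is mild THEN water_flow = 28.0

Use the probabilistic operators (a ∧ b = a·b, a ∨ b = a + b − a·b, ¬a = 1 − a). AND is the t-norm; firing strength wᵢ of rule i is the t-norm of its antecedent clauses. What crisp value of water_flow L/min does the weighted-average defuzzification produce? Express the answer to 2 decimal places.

48.92

R1 (z=45.0): ¬hot=1−0.20=0.80, dim=0.41; AND[a·b] → w = 0.3280
R2 (z=84.0): dim=0.41, mild=0.63; AND[a·b] → w = 0.2583
R3 (z=28.0): bright=0.59, mild=0.63; AND[a·b] → w = 0.3717
Weighted average = (0.3280·45.0 + 0.2583·84.0 + 0.3717·28.0) / (0.3280 + 0.2583 + 0.3717)
  = 46.8648 / 0.9580 = 48.92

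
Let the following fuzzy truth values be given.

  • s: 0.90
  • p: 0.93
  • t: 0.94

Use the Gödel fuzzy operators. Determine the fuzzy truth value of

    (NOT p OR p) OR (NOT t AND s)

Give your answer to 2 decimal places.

NOT p = 1 − 0.93 = 0.07
NOT p OR p = max(a, b) on (0.07, 0.93) = 0.93
NOT t = 1 − 0.94 = 0.06
NOT t AND s = min(a, b) on (0.06, 0.90) = 0.06
(NOT p OR p) OR (NOT t AND s) = max(a, b) on (0.93, 0.06) = 0.93

0.93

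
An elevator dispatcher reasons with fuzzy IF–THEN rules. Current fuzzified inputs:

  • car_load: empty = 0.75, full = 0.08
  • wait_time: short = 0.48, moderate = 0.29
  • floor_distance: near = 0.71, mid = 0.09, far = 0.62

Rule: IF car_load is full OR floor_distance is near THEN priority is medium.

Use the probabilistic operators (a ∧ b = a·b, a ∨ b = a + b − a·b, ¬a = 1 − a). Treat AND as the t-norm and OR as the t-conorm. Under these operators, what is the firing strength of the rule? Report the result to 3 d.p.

firing strength: full=0.08, near=0.71; OR[a + b − a·b] → w = 0.7332

0.733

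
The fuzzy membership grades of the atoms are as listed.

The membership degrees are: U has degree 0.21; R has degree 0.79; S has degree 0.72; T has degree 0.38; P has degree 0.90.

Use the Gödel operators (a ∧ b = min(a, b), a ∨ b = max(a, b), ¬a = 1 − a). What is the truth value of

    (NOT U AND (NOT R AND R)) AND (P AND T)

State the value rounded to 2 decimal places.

NOT U = 1 − 0.21 = 0.79
NOT R = 1 − 0.79 = 0.21
NOT R AND R = min(a, b) on (0.21, 0.79) = 0.21
NOT U AND (NOT R AND R) = min(a, b) on (0.79, 0.21) = 0.21
P AND T = min(a, b) on (0.90, 0.38) = 0.38
(NOT U AND (NOT R AND R)) AND (P AND T) = min(a, b) on (0.21, 0.38) = 0.21

0.21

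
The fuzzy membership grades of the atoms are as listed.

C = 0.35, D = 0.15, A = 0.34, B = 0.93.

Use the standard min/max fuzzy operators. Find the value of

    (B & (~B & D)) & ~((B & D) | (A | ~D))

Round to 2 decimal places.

0.07

~B = 1 − 0.93 = 0.07
~B & D = min(a, b) on (0.07, 0.15) = 0.07
B & (~B & D) = min(a, b) on (0.93, 0.07) = 0.07
B & D = min(a, b) on (0.93, 0.15) = 0.15
~D = 1 − 0.15 = 0.85
A | ~D = max(a, b) on (0.34, 0.85) = 0.85
(B & D) | (A | ~D) = max(a, b) on (0.15, 0.85) = 0.85
~((B & D) | (A | ~D)) = 1 − 0.85 = 0.15
(B & (~B & D)) & ~((B & D) | (A | ~D)) = min(a, b) on (0.07, 0.15) = 0.07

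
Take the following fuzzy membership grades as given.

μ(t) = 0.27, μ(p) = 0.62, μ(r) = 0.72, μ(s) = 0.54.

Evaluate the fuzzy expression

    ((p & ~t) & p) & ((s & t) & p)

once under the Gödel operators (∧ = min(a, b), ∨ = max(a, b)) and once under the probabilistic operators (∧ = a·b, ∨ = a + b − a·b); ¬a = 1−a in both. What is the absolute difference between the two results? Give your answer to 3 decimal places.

Under Gödel:
  ~t = 1 − 0.27 = 0.73
  p & ~t = min(a, b) on (0.62, 0.73) = 0.62
  (p & ~t) & p = min(a, b) on (0.62, 0.62) = 0.62
  s & t = min(a, b) on (0.54, 0.27) = 0.27
  (s & t) & p = min(a, b) on (0.27, 0.62) = 0.27
  ((p & ~t) & p) & ((s & t) & p) = min(a, b) on (0.62, 0.27) = 0.27
  → value = 0.2700
Under probabilistic:
  ~t = 1 − 0.2700 = 0.7300
  p & ~t = a·b on (0.6200, 0.7300) = 0.4526
  (p & ~t) & p = a·b on (0.4526, 0.6200) = 0.2806
  s & t = a·b on (0.5400, 0.2700) = 0.1458
  (s & t) & p = a·b on (0.1458, 0.6200) = 0.0904
  ((p & ~t) & p) & ((s & t) & p) = a·b on (0.2806, 0.0904) = 0.0254
  → value = 0.0254
|0.2700 − 0.0254| = 0.245

0.245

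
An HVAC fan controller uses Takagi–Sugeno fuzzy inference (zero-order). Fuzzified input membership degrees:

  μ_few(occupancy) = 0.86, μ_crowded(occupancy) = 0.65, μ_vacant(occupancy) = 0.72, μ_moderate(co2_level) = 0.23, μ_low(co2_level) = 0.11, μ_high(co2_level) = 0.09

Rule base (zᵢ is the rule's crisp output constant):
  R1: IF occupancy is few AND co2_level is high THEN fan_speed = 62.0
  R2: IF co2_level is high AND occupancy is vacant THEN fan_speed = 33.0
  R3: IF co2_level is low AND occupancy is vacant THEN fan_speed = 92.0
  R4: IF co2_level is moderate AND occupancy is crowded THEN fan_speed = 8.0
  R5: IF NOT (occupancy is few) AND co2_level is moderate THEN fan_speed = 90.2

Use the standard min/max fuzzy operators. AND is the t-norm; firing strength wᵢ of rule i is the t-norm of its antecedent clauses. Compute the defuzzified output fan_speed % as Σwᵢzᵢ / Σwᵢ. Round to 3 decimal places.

50.209

R1 (z=62.0): few=0.86, high=0.09; AND[min(a, b)] → w = 0.09
R2 (z=33.0): high=0.09, vacant=0.72; AND[min(a, b)] → w = 0.09
R3 (z=92.0): low=0.11, vacant=0.72; AND[min(a, b)] → w = 0.11
R4 (z=8.0): moderate=0.23, crowded=0.65; AND[min(a, b)] → w = 0.23
R5 (z=90.2): ¬few=1−0.86=0.14, moderate=0.23; AND[min(a, b)] → w = 0.14
Weighted average = (0.09·62.0 + 0.09·33.0 + 0.11·92.0 + 0.23·8.0 + 0.14·90.2) / (0.09 + 0.09 + 0.11 + 0.23 + 0.14)
  = 33.1380 / 0.6600 = 50.209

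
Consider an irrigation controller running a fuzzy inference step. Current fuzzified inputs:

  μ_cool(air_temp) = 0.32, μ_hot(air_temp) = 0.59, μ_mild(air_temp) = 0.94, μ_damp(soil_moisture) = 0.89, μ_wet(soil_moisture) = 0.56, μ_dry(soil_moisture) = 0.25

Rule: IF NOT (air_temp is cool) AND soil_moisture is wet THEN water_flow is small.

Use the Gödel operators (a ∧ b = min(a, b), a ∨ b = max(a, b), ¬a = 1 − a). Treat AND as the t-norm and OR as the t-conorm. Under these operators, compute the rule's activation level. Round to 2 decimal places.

firing strength: ¬cool=1−0.32=0.68, wet=0.56; AND[min(a, b)] → w = 0.56

0.56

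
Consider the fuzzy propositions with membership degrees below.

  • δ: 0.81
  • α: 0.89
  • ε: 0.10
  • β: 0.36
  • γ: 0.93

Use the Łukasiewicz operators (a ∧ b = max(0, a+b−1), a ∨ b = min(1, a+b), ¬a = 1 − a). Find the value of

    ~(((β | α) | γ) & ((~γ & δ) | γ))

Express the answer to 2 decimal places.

0.07

β | α = min(1, a+b) on (0.36, 0.89) = 1.00
(β | α) | γ = min(1, a+b) on (1.00, 0.93) = 1.00
~γ = 1 − 0.93 = 0.07
~γ & δ = max(0, a+b−1) on (0.07, 0.81) = 0.00
(~γ & δ) | γ = min(1, a+b) on (0.00, 0.93) = 0.93
((β | α) | γ) & ((~γ & δ) | γ) = max(0, a+b−1) on (1.00, 0.93) = 0.93
~(((β | α) | γ) & ((~γ & δ) | γ)) = 1 − 0.93 = 0.07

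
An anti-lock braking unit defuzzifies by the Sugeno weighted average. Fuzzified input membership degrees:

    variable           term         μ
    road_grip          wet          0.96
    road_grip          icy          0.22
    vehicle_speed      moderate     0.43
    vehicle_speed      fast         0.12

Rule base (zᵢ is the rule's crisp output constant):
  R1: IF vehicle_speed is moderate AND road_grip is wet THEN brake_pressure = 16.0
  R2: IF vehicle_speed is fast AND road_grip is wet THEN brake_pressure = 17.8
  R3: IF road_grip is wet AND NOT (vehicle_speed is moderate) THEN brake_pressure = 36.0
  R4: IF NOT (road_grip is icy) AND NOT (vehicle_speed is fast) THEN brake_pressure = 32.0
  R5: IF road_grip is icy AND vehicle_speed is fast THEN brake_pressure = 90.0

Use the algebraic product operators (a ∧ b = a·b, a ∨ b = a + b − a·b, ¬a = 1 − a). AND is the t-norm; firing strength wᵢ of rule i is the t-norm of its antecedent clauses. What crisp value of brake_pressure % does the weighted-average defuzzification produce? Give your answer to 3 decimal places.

29.472

R1 (z=16.0): moderate=0.43, wet=0.96; AND[a·b] → w = 0.4128
R2 (z=17.8): fast=0.12, wet=0.96; AND[a·b] → w = 0.1152
R3 (z=36.0): wet=0.96, ¬moderate=1−0.43=0.57; AND[a·b] → w = 0.5472
R4 (z=32.0): ¬icy=1−0.22=0.78, ¬fast=1−0.12=0.88; AND[a·b] → w = 0.6864
R5 (z=90.0): icy=0.22, fast=0.12; AND[a·b] → w = 0.0264
Weighted average = (0.4128·16.0 + 0.1152·17.8 + 0.5472·36.0 + 0.6864·32.0 + 0.0264·90.0) / (0.4128 + 0.1152 + 0.5472 + 0.6864 + 0.0264)
  = 52.6954 / 1.7880 = 29.472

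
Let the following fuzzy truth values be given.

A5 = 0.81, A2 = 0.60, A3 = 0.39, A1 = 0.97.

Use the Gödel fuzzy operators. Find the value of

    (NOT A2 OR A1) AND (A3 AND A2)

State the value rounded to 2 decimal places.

0.39

NOT A2 = 1 − 0.60 = 0.40
NOT A2 OR A1 = max(a, b) on (0.40, 0.97) = 0.97
A3 AND A2 = min(a, b) on (0.39, 0.60) = 0.39
(NOT A2 OR A1) AND (A3 AND A2) = min(a, b) on (0.97, 0.39) = 0.39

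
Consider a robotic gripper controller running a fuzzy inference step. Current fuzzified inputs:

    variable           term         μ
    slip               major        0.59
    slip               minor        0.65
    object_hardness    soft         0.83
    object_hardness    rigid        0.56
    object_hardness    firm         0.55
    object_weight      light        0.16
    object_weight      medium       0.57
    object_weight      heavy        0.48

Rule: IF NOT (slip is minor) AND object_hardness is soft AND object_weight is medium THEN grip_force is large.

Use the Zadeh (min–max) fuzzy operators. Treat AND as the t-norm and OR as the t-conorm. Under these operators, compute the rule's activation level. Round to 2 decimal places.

firing strength: ¬minor=1−0.65=0.35, soft=0.83, medium=0.57; AND[min(a, b)] → w = 0.35

0.35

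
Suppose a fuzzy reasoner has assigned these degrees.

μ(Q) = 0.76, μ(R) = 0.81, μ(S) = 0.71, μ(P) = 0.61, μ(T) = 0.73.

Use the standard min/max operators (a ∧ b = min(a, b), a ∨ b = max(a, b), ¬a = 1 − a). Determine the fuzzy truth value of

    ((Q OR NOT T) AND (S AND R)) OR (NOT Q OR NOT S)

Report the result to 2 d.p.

0.71

NOT T = 1 − 0.73 = 0.27
Q OR NOT T = max(a, b) on (0.76, 0.27) = 0.76
S AND R = min(a, b) on (0.71, 0.81) = 0.71
(Q OR NOT T) AND (S AND R) = min(a, b) on (0.76, 0.71) = 0.71
NOT Q = 1 − 0.76 = 0.24
NOT S = 1 − 0.71 = 0.29
NOT Q OR NOT S = max(a, b) on (0.24, 0.29) = 0.29
((Q OR NOT T) AND (S AND R)) OR (NOT Q OR NOT S) = max(a, b) on (0.71, 0.29) = 0.71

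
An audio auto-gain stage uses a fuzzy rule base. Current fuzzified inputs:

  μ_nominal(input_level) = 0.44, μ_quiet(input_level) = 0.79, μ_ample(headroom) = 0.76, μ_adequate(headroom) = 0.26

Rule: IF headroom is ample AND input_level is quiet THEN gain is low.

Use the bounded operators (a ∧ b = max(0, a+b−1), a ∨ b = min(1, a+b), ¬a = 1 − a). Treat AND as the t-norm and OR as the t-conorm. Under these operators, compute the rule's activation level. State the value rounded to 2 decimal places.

0.55

firing strength: ample=0.76, quiet=0.79; AND[max(0, a+b−1)] → w = 0.55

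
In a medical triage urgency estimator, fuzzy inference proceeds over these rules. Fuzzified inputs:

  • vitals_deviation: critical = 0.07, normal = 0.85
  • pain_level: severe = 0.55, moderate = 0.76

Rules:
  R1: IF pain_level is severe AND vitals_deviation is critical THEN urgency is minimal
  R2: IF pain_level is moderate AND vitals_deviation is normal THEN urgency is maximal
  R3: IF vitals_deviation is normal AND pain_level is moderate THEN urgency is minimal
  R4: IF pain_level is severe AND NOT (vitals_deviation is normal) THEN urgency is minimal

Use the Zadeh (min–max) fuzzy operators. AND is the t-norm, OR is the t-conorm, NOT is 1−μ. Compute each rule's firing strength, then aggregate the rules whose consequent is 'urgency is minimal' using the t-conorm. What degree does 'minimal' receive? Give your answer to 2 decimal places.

0.76

R1: severe=0.55, critical=0.07; AND[min(a, b)] → w = 0.07
R2: moderate=0.76, normal=0.85; AND[min(a, b)] → w = 0.76
R3: normal=0.85, moderate=0.76; AND[min(a, b)] → w = 0.76
R4: severe=0.55, ¬normal=1−0.85=0.15; AND[min(a, b)] → w = 0.15
Rules with consequent 'minimal': {R1, R3, R4} → strengths 0.07, 0.76, 0.15
Aggregate via t-conorm [max(a, b)]: 0.76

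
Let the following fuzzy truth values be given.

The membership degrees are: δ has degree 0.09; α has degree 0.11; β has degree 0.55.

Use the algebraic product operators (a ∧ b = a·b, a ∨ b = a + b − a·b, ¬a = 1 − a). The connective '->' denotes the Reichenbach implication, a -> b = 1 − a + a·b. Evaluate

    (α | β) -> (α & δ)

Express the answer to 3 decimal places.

0.406

α | β = a + b − a·b on (0.1100, 0.5500) = 0.5995
α & δ = a·b on (0.1100, 0.0900) = 0.0099
(α | β) -> (α & δ)  [Reichenbach: 1 − a + a·b] with a=0.5995, b=0.0099 → 0.4064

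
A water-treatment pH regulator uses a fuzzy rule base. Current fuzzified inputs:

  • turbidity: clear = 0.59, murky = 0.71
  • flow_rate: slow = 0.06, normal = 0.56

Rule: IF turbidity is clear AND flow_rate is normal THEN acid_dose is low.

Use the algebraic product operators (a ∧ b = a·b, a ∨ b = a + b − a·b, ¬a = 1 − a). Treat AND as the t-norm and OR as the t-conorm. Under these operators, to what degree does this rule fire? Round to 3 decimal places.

firing strength: clear=0.59, normal=0.56; AND[a·b] → w = 0.3304

0.330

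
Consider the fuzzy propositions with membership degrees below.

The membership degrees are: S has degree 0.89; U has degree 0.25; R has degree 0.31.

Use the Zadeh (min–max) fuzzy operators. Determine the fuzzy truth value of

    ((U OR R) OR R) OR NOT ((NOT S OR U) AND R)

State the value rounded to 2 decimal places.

U OR R = max(a, b) on (0.25, 0.31) = 0.31
(U OR R) OR R = max(a, b) on (0.31, 0.31) = 0.31
NOT S = 1 − 0.89 = 0.11
NOT S OR U = max(a, b) on (0.11, 0.25) = 0.25
(NOT S OR U) AND R = min(a, b) on (0.25, 0.31) = 0.25
NOT ((NOT S OR U) AND R) = 1 − 0.25 = 0.75
((U OR R) OR R) OR NOT ((NOT S OR U) AND R) = max(a, b) on (0.31, 0.75) = 0.75

0.75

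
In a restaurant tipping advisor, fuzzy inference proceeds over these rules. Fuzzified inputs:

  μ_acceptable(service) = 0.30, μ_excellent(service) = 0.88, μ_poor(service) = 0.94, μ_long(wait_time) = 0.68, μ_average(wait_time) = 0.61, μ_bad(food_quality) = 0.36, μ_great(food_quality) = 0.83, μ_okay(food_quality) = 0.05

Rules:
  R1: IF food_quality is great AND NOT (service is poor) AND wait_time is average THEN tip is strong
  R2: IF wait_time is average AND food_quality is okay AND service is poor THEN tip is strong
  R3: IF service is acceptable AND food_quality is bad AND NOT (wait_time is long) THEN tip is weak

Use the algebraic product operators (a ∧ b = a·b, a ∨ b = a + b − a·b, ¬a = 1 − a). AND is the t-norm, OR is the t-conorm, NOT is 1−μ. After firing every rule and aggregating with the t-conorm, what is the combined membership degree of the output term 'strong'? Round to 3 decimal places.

R1: great=0.83, ¬poor=1−0.94=0.06, average=0.61; AND[a·b] → w = 0.0304
R2: average=0.61, okay=0.05, poor=0.94; AND[a·b] → w = 0.0287
R3: acceptable=0.30, bad=0.36, ¬long=1−0.68=0.32; AND[a·b] → w = 0.0346
Rules with consequent 'strong': {R1, R2} → strengths 0.0304, 0.0287
Aggregate via t-conorm [a + b − a·b]: 0.0582

0.058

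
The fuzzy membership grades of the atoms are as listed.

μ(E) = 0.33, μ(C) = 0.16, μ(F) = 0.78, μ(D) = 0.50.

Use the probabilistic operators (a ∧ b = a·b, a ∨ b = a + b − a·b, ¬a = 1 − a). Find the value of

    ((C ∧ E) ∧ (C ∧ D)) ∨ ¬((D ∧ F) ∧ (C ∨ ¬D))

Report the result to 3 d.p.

0.775

C ∧ E = a·b on (0.1600, 0.3300) = 0.0528
C ∧ D = a·b on (0.1600, 0.5000) = 0.0800
(C ∧ E) ∧ (C ∧ D) = a·b on (0.0528, 0.0800) = 0.0042
D ∧ F = a·b on (0.5000, 0.7800) = 0.3900
¬D = 1 − 0.5000 = 0.5000
C ∨ ¬D = a + b − a·b on (0.1600, 0.5000) = 0.5800
(D ∧ F) ∧ (C ∨ ¬D) = a·b on (0.3900, 0.5800) = 0.2262
¬((D ∧ F) ∧ (C ∨ ¬D)) = 1 − 0.2262 = 0.7738
((C ∧ E) ∧ (C ∧ D)) ∨ ¬((D ∧ F) ∧ (C ∨ ¬D)) = a + b − a·b on (0.0042, 0.7738) = 0.7748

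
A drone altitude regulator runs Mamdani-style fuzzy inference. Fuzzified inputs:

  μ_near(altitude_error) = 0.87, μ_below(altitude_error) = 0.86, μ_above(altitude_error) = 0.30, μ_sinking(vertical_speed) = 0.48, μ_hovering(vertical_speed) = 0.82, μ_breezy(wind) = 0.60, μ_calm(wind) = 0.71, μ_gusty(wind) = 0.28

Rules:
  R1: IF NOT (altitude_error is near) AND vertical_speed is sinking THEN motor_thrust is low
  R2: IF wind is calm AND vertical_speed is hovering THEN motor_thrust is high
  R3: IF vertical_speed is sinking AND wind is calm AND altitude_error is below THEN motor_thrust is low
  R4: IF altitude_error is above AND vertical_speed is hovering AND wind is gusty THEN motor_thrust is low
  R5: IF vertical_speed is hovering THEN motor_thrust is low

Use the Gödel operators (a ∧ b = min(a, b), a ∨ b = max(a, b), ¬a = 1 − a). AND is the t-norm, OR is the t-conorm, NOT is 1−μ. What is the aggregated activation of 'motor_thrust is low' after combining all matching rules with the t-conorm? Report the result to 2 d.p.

R1: ¬near=1−0.87=0.13, sinking=0.48; AND[min(a, b)] → w = 0.13
R2: calm=0.71, hovering=0.82; AND[min(a, b)] → w = 0.71
R3: sinking=0.48, calm=0.71, below=0.86; AND[min(a, b)] → w = 0.48
R4: above=0.30, hovering=0.82, gusty=0.28; AND[min(a, b)] → w = 0.28
R5: hovering=0.82 → w = 0.82
Rules with consequent 'low': {R1, R3, R4, R5} → strengths 0.13, 0.48, 0.28, 0.82
Aggregate via t-conorm [max(a, b)]: 0.82

0.82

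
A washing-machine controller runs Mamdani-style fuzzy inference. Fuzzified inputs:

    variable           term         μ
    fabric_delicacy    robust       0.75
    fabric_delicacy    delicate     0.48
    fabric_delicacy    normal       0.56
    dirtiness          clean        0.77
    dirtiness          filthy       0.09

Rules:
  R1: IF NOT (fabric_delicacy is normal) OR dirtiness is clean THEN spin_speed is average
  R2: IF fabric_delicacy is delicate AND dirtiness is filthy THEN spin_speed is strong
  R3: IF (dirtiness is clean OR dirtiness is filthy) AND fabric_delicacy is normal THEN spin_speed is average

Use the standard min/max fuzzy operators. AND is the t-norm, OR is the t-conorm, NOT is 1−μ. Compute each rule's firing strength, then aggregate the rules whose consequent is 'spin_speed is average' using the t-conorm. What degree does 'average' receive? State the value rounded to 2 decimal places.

R1: ¬normal=1−0.56=0.44, clean=0.77; OR[max(a, b)] → w = 0.77
R2: delicate=0.48, filthy=0.09; AND[min(a, b)] → w = 0.09
R3: (clean=0.77 OR filthy=0.09) = 0.77; AND[min(a, b)] with normal=0.56 → w = 0.56
Rules with consequent 'average': {R1, R3} → strengths 0.77, 0.56
Aggregate via t-conorm [max(a, b)]: 0.77

0.77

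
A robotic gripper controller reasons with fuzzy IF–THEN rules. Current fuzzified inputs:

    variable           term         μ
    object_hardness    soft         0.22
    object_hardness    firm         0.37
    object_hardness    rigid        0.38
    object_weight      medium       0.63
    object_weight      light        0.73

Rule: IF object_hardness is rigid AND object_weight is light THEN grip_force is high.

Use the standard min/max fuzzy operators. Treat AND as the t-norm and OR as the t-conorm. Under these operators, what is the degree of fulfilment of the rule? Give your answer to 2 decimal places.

0.38

firing strength: rigid=0.38, light=0.73; AND[min(a, b)] → w = 0.38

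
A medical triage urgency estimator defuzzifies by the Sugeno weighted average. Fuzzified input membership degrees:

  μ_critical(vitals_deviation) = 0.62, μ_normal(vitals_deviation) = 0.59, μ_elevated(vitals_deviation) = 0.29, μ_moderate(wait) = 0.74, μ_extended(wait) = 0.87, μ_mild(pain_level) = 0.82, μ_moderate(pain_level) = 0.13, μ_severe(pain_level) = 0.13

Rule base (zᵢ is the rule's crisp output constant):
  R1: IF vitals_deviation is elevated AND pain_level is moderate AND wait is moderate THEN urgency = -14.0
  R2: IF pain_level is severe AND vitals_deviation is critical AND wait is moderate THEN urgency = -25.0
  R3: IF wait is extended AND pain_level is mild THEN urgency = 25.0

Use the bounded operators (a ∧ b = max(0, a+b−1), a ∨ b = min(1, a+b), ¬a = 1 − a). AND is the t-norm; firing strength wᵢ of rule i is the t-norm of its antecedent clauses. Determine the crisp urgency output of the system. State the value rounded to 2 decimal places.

R1 (z=-14.0): elevated=0.29, moderate=0.13, moderate=0.74; AND[max(0, a+b−1)] → w = 0.00
R2 (z=-25.0): severe=0.13, critical=0.62, moderate=0.74; AND[max(0, a+b−1)] → w = 0.00
R3 (z=25.0): extended=0.87, mild=0.82; AND[max(0, a+b−1)] → w = 0.69
Weighted average = (0.00·-14.0 + 0.00·-25.0 + 0.69·25.0) / (0.00 + 0.00 + 0.69)
  = 17.2500 / 0.6900 = 25.00

25.00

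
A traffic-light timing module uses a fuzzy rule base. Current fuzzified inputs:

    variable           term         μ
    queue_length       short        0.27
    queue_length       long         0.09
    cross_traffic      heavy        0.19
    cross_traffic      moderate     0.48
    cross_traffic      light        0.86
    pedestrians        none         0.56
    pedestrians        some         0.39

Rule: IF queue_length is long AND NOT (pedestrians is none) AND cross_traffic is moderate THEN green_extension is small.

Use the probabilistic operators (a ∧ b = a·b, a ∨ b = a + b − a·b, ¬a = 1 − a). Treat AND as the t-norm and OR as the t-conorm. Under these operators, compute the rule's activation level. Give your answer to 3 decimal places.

firing strength: long=0.09, ¬none=1−0.56=0.44, moderate=0.48; AND[a·b] → w = 0.0190

0.019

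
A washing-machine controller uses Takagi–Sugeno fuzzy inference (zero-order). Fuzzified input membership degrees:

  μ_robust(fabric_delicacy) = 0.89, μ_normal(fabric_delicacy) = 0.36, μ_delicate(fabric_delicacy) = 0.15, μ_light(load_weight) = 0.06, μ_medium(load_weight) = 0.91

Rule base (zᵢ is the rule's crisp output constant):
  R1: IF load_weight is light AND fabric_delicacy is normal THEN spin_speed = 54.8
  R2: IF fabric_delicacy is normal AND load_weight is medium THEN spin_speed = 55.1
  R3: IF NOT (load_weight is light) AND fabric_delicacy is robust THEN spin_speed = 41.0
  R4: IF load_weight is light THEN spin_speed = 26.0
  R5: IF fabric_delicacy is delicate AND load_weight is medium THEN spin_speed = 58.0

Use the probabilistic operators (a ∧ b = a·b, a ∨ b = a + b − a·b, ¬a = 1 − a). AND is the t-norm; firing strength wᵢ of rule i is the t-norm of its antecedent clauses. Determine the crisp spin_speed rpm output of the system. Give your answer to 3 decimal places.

45.585

R1 (z=54.8): light=0.06, normal=0.36; AND[a·b] → w = 0.0216
R2 (z=55.1): normal=0.36, medium=0.91; AND[a·b] → w = 0.3276
R3 (z=41.0): ¬light=1−0.06=0.94, robust=0.89; AND[a·b] → w = 0.8366
R4 (z=26.0): light=0.06 → w = 0.0600
R5 (z=58.0): delicate=0.15, medium=0.91; AND[a·b] → w = 0.1365
Weighted average = (0.0216·54.8 + 0.3276·55.1 + 0.8366·41.0 + 0.0600·26.0 + 0.1365·58.0) / (0.0216 + 0.3276 + 0.8366 + 0.0600 + 0.1365)
  = 63.0120 / 1.3823 = 45.585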